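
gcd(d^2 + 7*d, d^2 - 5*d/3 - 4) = 1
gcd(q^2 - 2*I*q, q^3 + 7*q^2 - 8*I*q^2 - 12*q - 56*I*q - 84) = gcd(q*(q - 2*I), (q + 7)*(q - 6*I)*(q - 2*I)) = q - 2*I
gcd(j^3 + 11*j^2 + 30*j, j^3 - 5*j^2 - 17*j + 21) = 1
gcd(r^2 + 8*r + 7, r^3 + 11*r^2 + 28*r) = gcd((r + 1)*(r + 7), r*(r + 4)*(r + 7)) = r + 7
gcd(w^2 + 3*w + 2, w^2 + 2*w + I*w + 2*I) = w + 2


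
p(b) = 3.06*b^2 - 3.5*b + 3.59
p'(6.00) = 33.22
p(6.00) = 92.75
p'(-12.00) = -76.94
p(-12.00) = 486.23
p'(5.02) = 27.22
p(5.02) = 63.13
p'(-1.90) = -15.13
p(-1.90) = 21.29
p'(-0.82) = -8.52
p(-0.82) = 8.52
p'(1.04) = 2.86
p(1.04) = 3.26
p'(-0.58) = -7.05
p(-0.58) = 6.65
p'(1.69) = 6.84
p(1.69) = 6.41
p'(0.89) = 1.95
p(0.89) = 2.90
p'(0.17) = -2.46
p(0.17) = 3.08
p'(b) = 6.12*b - 3.5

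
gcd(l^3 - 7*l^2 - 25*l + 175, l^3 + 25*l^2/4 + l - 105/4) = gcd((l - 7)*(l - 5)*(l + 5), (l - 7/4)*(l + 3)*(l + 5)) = l + 5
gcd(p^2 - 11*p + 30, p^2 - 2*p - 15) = p - 5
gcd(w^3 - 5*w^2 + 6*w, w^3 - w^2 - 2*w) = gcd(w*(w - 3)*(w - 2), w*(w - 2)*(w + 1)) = w^2 - 2*w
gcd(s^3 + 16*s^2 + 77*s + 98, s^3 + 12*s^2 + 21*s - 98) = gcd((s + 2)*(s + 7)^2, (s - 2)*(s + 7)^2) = s^2 + 14*s + 49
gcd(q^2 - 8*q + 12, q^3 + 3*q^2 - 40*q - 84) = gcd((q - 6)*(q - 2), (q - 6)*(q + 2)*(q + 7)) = q - 6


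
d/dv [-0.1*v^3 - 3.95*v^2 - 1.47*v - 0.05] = -0.3*v^2 - 7.9*v - 1.47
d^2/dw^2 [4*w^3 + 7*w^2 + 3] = 24*w + 14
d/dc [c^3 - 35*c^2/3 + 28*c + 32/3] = 3*c^2 - 70*c/3 + 28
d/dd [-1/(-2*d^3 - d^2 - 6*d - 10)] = 2*(-3*d^2 - d - 3)/(2*d^3 + d^2 + 6*d + 10)^2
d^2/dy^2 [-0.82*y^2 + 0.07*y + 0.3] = -1.64000000000000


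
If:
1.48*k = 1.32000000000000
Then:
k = 0.89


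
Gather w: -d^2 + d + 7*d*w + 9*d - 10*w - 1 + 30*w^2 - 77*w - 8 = -d^2 + 10*d + 30*w^2 + w*(7*d - 87) - 9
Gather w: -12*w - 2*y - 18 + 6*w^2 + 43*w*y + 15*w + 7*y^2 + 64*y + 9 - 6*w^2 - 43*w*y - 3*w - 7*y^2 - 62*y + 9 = 0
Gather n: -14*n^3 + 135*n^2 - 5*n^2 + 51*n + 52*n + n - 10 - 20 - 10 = -14*n^3 + 130*n^2 + 104*n - 40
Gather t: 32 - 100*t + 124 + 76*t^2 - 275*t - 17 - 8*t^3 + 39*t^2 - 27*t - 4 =-8*t^3 + 115*t^2 - 402*t + 135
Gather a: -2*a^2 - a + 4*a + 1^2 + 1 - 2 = -2*a^2 + 3*a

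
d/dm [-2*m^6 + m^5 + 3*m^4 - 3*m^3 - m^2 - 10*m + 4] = -12*m^5 + 5*m^4 + 12*m^3 - 9*m^2 - 2*m - 10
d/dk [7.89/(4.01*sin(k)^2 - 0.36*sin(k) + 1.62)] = (2.8404 - 63.2778*sin(k))*cos(k)/(4.01*sin(k)^2 - 0.36*sin(k) + 1.62)^2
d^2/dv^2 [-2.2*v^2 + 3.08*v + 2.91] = -4.40000000000000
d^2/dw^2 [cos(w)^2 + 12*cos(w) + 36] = -12*cos(w) - 2*cos(2*w)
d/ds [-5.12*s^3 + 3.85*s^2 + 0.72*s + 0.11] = -15.36*s^2 + 7.7*s + 0.72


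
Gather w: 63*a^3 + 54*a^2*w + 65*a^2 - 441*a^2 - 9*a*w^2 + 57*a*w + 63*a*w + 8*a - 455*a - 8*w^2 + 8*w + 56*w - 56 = 63*a^3 - 376*a^2 - 447*a + w^2*(-9*a - 8) + w*(54*a^2 + 120*a + 64) - 56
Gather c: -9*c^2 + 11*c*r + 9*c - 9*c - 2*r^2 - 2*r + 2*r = -9*c^2 + 11*c*r - 2*r^2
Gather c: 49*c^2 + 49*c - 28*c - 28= 49*c^2 + 21*c - 28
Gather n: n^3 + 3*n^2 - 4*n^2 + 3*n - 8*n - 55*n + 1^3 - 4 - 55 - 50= n^3 - n^2 - 60*n - 108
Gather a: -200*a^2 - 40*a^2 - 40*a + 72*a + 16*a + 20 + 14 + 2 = -240*a^2 + 48*a + 36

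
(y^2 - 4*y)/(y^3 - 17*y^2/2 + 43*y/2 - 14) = 2*y/(2*y^2 - 9*y + 7)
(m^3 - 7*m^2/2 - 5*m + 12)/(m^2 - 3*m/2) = m - 2 - 8/m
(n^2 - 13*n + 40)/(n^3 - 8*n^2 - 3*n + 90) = (n - 8)/(n^2 - 3*n - 18)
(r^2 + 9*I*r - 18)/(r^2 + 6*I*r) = (r + 3*I)/r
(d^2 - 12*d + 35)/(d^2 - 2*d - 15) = (d - 7)/(d + 3)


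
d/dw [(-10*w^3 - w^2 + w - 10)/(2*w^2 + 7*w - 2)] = (-20*w^4 - 140*w^3 + 51*w^2 + 44*w + 68)/(4*w^4 + 28*w^3 + 41*w^2 - 28*w + 4)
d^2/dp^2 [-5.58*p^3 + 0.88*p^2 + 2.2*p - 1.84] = 1.76 - 33.48*p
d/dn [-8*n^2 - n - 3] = -16*n - 1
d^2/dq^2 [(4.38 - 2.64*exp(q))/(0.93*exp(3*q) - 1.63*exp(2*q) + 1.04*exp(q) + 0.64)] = (-9.13334399999999*exp(6*q) + 46.100286*exp(5*q) - 69.836646*exp(4*q) + 70.973496*exp(3*q) - 62.262*exp(2*q) + 24.771456*exp(q) - 3.996672)*exp(q)/(0.804357*exp(9*q) - 4.229361*exp(8*q) + 10.111239*exp(7*q) - 12.129355*exp(6*q) + 5.486136*exp(5*q) + 3.526272*exp(4*q) - 4.24192*exp(3*q) + 0.0737280000000005*exp(2*q) + 1.277952*exp(q) + 0.262144)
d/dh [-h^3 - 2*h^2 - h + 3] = -3*h^2 - 4*h - 1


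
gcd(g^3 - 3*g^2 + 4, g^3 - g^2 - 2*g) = g^2 - g - 2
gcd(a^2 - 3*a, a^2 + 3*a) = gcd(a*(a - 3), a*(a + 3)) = a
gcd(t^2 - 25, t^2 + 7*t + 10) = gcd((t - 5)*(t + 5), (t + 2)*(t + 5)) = t + 5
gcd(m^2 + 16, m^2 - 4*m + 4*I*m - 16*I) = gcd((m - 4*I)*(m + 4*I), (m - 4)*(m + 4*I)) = m + 4*I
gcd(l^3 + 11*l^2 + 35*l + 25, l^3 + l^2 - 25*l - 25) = l^2 + 6*l + 5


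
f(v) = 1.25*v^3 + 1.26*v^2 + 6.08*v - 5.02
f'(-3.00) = 32.27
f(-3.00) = -45.67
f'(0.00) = 6.08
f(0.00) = -5.02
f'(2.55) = 36.89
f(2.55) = 39.40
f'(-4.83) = 81.39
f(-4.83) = -145.84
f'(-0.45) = 5.71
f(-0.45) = -7.61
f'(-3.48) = 42.72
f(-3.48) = -63.60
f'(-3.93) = 54.09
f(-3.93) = -85.33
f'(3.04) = 48.40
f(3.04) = 60.23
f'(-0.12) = 5.83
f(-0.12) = -5.73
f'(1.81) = 22.93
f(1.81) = 17.52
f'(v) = 3.75*v^2 + 2.52*v + 6.08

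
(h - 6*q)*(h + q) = h^2 - 5*h*q - 6*q^2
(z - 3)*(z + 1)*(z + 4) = z^3 + 2*z^2 - 11*z - 12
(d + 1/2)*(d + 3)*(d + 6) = d^3 + 19*d^2/2 + 45*d/2 + 9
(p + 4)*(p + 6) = p^2 + 10*p + 24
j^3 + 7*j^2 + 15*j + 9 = (j + 1)*(j + 3)^2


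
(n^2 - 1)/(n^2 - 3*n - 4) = (n - 1)/(n - 4)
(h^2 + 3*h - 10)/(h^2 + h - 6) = (h + 5)/(h + 3)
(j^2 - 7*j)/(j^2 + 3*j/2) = 2*(j - 7)/(2*j + 3)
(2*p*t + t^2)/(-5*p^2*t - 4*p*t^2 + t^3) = (-2*p - t)/(5*p^2 + 4*p*t - t^2)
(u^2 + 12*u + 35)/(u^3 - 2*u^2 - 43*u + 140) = (u + 5)/(u^2 - 9*u + 20)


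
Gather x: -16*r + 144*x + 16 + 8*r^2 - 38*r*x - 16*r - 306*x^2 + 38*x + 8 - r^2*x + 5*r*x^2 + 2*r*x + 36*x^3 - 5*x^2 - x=8*r^2 - 32*r + 36*x^3 + x^2*(5*r - 311) + x*(-r^2 - 36*r + 181) + 24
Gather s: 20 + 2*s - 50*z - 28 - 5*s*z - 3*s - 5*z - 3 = s*(-5*z - 1) - 55*z - 11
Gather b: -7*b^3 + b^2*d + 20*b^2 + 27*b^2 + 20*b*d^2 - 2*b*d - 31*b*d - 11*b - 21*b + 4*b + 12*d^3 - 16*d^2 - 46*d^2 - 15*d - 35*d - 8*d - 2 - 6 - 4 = -7*b^3 + b^2*(d + 47) + b*(20*d^2 - 33*d - 28) + 12*d^3 - 62*d^2 - 58*d - 12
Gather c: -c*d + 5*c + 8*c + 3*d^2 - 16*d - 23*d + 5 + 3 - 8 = c*(13 - d) + 3*d^2 - 39*d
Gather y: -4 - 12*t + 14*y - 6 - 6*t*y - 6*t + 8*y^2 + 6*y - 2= -18*t + 8*y^2 + y*(20 - 6*t) - 12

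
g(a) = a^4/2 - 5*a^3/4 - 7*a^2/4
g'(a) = 2*a^3 - 15*a^2/4 - 7*a/2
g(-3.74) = 138.74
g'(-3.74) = -143.99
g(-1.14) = 0.42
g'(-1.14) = -3.85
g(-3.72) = 135.88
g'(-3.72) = -141.83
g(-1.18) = 0.59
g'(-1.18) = -4.38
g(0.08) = -0.01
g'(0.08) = -0.30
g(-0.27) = -0.10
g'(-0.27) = 0.63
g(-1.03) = 0.07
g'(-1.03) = -2.56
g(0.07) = -0.01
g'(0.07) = -0.26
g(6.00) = 315.00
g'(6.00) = 276.00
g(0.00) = 0.00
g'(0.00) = 0.00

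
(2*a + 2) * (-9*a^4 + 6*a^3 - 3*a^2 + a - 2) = -18*a^5 - 6*a^4 + 6*a^3 - 4*a^2 - 2*a - 4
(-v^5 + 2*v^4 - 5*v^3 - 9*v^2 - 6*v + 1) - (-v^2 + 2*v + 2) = -v^5 + 2*v^4 - 5*v^3 - 8*v^2 - 8*v - 1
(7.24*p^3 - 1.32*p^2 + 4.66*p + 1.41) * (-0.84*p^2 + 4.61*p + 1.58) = -6.0816*p^5 + 34.4852*p^4 + 1.4396*p^3 + 18.2126*p^2 + 13.8629*p + 2.2278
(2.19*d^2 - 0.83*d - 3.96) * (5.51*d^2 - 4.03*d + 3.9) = 12.0669*d^4 - 13.399*d^3 - 9.9337*d^2 + 12.7218*d - 15.444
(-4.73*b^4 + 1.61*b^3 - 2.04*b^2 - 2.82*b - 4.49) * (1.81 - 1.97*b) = 9.3181*b^5 - 11.733*b^4 + 6.9329*b^3 + 1.863*b^2 + 3.7411*b - 8.1269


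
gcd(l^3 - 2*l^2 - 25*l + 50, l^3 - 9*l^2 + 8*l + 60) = l - 5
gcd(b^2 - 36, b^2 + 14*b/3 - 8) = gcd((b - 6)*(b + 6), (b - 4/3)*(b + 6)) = b + 6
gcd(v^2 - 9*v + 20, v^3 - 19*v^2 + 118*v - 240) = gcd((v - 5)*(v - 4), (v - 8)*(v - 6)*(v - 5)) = v - 5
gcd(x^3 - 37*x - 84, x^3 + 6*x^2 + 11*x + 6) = x + 3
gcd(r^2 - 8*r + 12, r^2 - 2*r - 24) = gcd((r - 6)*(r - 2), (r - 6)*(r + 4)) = r - 6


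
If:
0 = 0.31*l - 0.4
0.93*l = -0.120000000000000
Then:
No Solution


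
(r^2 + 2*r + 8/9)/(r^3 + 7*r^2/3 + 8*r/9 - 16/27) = 3*(3*r + 2)/(9*r^2 + 9*r - 4)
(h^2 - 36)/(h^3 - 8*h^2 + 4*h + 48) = (h + 6)/(h^2 - 2*h - 8)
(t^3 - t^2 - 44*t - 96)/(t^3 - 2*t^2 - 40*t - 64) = (t + 3)/(t + 2)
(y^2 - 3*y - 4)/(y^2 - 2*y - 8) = (y + 1)/(y + 2)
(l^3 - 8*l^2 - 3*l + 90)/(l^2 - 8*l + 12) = (l^2 - 2*l - 15)/(l - 2)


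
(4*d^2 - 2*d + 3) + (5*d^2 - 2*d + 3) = 9*d^2 - 4*d + 6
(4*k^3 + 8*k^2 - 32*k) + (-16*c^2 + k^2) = -16*c^2 + 4*k^3 + 9*k^2 - 32*k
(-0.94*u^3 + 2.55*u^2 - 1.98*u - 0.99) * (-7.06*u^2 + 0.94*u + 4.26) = 6.6364*u^5 - 18.8866*u^4 + 12.3714*u^3 + 15.9912*u^2 - 9.3654*u - 4.2174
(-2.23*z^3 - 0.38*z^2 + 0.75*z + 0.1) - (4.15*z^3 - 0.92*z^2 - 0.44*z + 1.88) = -6.38*z^3 + 0.54*z^2 + 1.19*z - 1.78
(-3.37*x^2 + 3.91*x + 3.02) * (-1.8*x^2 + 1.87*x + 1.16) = 6.066*x^4 - 13.3399*x^3 - 2.0335*x^2 + 10.183*x + 3.5032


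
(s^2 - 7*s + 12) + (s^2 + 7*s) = 2*s^2 + 12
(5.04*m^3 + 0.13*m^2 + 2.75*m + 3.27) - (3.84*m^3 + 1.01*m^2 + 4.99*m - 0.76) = 1.2*m^3 - 0.88*m^2 - 2.24*m + 4.03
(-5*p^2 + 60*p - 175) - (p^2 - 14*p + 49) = -6*p^2 + 74*p - 224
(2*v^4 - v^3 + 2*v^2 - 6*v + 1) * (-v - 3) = -2*v^5 - 5*v^4 + v^3 + 17*v - 3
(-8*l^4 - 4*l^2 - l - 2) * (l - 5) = -8*l^5 + 40*l^4 - 4*l^3 + 19*l^2 + 3*l + 10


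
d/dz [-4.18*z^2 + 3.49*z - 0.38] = 3.49 - 8.36*z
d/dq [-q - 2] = -1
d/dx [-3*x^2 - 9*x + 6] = -6*x - 9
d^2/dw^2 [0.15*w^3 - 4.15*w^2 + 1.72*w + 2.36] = 0.9*w - 8.3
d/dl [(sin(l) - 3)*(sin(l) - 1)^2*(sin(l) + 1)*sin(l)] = (5*sin(l)^4 - 16*sin(l)^3 + 6*sin(l)^2 + 8*sin(l) - 3)*cos(l)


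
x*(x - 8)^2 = x^3 - 16*x^2 + 64*x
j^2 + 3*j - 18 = (j - 3)*(j + 6)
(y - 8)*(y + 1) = y^2 - 7*y - 8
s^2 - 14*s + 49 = (s - 7)^2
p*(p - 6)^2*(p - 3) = p^4 - 15*p^3 + 72*p^2 - 108*p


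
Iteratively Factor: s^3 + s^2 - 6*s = (s)*(s^2 + s - 6) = s*(s + 3)*(s - 2)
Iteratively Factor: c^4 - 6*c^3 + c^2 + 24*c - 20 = (c + 2)*(c^3 - 8*c^2 + 17*c - 10) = (c - 2)*(c + 2)*(c^2 - 6*c + 5) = (c - 5)*(c - 2)*(c + 2)*(c - 1)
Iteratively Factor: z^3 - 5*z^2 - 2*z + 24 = (z - 4)*(z^2 - z - 6) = (z - 4)*(z - 3)*(z + 2)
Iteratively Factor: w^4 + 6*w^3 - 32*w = (w + 4)*(w^3 + 2*w^2 - 8*w) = w*(w + 4)*(w^2 + 2*w - 8) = w*(w - 2)*(w + 4)*(w + 4)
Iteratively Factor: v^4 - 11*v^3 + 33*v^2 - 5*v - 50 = (v - 5)*(v^3 - 6*v^2 + 3*v + 10) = (v - 5)^2*(v^2 - v - 2) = (v - 5)^2*(v - 2)*(v + 1)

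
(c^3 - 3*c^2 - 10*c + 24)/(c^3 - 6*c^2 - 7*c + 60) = (c - 2)/(c - 5)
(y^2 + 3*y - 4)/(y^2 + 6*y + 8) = (y - 1)/(y + 2)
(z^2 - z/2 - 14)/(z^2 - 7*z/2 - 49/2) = (z - 4)/(z - 7)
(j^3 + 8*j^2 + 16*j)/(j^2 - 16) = j*(j + 4)/(j - 4)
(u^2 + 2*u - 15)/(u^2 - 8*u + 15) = (u + 5)/(u - 5)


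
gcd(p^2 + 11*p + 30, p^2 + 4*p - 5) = p + 5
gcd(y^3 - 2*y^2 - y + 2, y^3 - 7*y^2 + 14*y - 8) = y^2 - 3*y + 2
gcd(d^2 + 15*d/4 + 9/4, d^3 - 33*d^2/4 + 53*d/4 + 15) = d + 3/4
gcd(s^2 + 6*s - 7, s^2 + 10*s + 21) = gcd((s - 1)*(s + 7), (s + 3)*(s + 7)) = s + 7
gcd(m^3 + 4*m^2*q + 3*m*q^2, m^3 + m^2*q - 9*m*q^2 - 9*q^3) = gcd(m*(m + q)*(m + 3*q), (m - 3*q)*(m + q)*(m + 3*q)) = m^2 + 4*m*q + 3*q^2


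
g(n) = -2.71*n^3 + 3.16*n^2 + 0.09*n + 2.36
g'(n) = -8.13*n^2 + 6.32*n + 0.09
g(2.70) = -27.70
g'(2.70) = -42.11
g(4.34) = -159.26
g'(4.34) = -125.61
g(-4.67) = 346.86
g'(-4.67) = -206.73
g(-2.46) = 61.61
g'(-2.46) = -64.66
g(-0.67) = 4.53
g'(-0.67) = -7.79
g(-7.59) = 1368.65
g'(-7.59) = -516.23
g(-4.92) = 401.16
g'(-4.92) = -227.80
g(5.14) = -281.70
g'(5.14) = -182.22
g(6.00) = -468.70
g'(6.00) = -254.67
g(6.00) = -468.70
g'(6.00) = -254.67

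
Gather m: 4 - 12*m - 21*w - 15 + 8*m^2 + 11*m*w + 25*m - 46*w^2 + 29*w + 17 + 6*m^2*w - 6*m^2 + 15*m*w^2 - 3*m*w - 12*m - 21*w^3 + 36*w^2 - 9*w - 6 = m^2*(6*w + 2) + m*(15*w^2 + 8*w + 1) - 21*w^3 - 10*w^2 - w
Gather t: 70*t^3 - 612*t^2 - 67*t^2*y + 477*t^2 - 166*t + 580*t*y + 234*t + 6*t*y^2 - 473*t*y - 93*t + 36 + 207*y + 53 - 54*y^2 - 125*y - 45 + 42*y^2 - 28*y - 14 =70*t^3 + t^2*(-67*y - 135) + t*(6*y^2 + 107*y - 25) - 12*y^2 + 54*y + 30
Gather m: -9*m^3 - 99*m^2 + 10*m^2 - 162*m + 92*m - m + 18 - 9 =-9*m^3 - 89*m^2 - 71*m + 9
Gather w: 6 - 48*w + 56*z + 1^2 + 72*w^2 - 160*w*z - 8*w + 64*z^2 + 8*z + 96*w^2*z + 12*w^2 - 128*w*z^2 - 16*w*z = w^2*(96*z + 84) + w*(-128*z^2 - 176*z - 56) + 64*z^2 + 64*z + 7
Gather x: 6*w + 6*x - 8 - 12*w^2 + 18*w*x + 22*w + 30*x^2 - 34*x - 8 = -12*w^2 + 28*w + 30*x^2 + x*(18*w - 28) - 16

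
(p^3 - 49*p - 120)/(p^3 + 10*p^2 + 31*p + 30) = (p - 8)/(p + 2)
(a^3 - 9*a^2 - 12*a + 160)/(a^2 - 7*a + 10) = (a^2 - 4*a - 32)/(a - 2)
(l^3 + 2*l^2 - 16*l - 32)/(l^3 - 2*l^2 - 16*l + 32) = (l + 2)/(l - 2)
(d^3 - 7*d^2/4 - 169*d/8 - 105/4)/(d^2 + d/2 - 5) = (4*d^2 - 17*d - 42)/(4*(d - 2))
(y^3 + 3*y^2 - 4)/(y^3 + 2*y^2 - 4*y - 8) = (y - 1)/(y - 2)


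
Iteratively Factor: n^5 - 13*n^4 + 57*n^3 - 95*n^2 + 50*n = (n - 2)*(n^4 - 11*n^3 + 35*n^2 - 25*n) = (n - 2)*(n - 1)*(n^3 - 10*n^2 + 25*n) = (n - 5)*(n - 2)*(n - 1)*(n^2 - 5*n) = n*(n - 5)*(n - 2)*(n - 1)*(n - 5)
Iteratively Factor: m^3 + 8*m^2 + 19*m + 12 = (m + 1)*(m^2 + 7*m + 12) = (m + 1)*(m + 4)*(m + 3)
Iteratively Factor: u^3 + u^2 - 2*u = (u)*(u^2 + u - 2) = u*(u + 2)*(u - 1)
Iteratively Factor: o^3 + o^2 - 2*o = (o - 1)*(o^2 + 2*o) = (o - 1)*(o + 2)*(o)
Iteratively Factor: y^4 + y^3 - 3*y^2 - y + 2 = (y + 2)*(y^3 - y^2 - y + 1) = (y + 1)*(y + 2)*(y^2 - 2*y + 1) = (y - 1)*(y + 1)*(y + 2)*(y - 1)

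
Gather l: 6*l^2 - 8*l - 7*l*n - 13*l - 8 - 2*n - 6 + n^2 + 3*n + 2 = 6*l^2 + l*(-7*n - 21) + n^2 + n - 12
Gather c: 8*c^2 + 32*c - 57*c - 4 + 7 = 8*c^2 - 25*c + 3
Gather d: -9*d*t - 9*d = d*(-9*t - 9)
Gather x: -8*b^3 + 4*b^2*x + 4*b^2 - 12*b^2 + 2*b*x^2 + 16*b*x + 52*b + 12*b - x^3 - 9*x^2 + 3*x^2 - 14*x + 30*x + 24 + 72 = -8*b^3 - 8*b^2 + 64*b - x^3 + x^2*(2*b - 6) + x*(4*b^2 + 16*b + 16) + 96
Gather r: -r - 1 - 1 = -r - 2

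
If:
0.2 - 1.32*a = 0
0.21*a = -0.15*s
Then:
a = 0.15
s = -0.21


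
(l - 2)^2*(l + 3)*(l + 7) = l^4 + 6*l^3 - 15*l^2 - 44*l + 84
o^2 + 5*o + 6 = (o + 2)*(o + 3)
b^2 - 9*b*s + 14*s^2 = (b - 7*s)*(b - 2*s)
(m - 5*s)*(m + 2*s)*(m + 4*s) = m^3 + m^2*s - 22*m*s^2 - 40*s^3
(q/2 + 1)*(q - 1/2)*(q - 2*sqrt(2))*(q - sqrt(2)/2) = q^4/2 - 5*sqrt(2)*q^3/4 + 3*q^3/4 - 15*sqrt(2)*q^2/8 + q^2/2 + 3*q/2 + 5*sqrt(2)*q/4 - 1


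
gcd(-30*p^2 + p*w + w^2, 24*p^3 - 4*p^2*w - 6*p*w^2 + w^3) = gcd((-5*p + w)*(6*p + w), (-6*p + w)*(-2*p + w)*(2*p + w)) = 1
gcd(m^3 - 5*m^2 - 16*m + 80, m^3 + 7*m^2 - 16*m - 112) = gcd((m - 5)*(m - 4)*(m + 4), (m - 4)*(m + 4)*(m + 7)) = m^2 - 16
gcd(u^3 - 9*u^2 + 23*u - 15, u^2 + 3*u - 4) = u - 1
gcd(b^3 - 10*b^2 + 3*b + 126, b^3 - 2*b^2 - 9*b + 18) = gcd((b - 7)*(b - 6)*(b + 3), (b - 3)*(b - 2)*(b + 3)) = b + 3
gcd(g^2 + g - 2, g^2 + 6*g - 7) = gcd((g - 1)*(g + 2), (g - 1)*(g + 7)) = g - 1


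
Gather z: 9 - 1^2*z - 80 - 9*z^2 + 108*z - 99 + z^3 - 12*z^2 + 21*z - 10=z^3 - 21*z^2 + 128*z - 180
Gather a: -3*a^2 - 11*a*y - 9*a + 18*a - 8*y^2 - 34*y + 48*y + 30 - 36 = -3*a^2 + a*(9 - 11*y) - 8*y^2 + 14*y - 6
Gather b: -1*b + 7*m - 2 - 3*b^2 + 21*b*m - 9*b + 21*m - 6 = -3*b^2 + b*(21*m - 10) + 28*m - 8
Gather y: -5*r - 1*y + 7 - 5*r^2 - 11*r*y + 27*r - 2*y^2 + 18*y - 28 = -5*r^2 + 22*r - 2*y^2 + y*(17 - 11*r) - 21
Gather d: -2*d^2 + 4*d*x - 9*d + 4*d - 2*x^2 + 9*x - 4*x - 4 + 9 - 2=-2*d^2 + d*(4*x - 5) - 2*x^2 + 5*x + 3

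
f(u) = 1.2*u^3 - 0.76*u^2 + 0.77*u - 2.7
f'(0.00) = 0.77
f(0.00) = -2.70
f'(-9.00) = 306.05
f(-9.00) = -945.99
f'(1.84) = 10.16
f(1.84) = 3.62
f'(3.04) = 29.42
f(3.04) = 26.33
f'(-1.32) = 9.05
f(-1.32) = -7.80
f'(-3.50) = 50.19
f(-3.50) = -66.16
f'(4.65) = 71.54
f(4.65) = 105.10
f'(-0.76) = 4.00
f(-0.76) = -4.25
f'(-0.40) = 1.95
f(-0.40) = -3.21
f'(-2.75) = 32.18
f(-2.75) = -35.52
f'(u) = 3.6*u^2 - 1.52*u + 0.77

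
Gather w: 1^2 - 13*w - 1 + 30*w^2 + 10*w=30*w^2 - 3*w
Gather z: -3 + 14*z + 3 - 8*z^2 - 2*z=-8*z^2 + 12*z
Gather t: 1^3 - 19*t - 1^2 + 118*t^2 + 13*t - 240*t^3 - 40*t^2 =-240*t^3 + 78*t^2 - 6*t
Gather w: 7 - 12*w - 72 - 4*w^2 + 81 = -4*w^2 - 12*w + 16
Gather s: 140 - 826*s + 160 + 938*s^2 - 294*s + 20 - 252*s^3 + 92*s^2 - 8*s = -252*s^3 + 1030*s^2 - 1128*s + 320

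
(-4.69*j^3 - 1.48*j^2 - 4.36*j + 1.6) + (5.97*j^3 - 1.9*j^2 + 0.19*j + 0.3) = 1.28*j^3 - 3.38*j^2 - 4.17*j + 1.9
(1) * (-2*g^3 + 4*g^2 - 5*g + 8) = -2*g^3 + 4*g^2 - 5*g + 8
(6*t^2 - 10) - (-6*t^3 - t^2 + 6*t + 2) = 6*t^3 + 7*t^2 - 6*t - 12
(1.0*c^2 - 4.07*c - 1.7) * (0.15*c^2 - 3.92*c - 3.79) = 0.15*c^4 - 4.5305*c^3 + 11.9094*c^2 + 22.0893*c + 6.443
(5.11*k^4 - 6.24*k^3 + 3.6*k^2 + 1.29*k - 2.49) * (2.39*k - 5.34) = 12.2129*k^5 - 42.201*k^4 + 41.9256*k^3 - 16.1409*k^2 - 12.8397*k + 13.2966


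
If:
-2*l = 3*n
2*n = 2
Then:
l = -3/2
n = 1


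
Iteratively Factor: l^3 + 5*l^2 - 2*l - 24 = (l + 3)*(l^2 + 2*l - 8) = (l - 2)*(l + 3)*(l + 4)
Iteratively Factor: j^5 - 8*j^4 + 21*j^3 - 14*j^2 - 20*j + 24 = (j - 2)*(j^4 - 6*j^3 + 9*j^2 + 4*j - 12) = (j - 2)^2*(j^3 - 4*j^2 + j + 6) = (j - 2)^2*(j + 1)*(j^2 - 5*j + 6) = (j - 2)^3*(j + 1)*(j - 3)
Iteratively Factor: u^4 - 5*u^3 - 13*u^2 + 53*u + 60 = (u - 4)*(u^3 - u^2 - 17*u - 15) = (u - 4)*(u + 3)*(u^2 - 4*u - 5) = (u - 5)*(u - 4)*(u + 3)*(u + 1)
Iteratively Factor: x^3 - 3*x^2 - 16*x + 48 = (x + 4)*(x^2 - 7*x + 12) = (x - 4)*(x + 4)*(x - 3)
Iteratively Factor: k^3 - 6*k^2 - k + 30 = (k - 3)*(k^2 - 3*k - 10) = (k - 3)*(k + 2)*(k - 5)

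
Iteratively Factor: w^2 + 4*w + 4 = (w + 2)*(w + 2)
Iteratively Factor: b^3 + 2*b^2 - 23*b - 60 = (b - 5)*(b^2 + 7*b + 12) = (b - 5)*(b + 3)*(b + 4)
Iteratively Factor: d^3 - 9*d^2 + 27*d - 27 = (d - 3)*(d^2 - 6*d + 9) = (d - 3)^2*(d - 3)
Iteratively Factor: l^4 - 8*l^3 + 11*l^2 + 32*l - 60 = (l - 5)*(l^3 - 3*l^2 - 4*l + 12) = (l - 5)*(l - 2)*(l^2 - l - 6) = (l - 5)*(l - 2)*(l + 2)*(l - 3)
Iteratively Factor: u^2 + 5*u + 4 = (u + 1)*(u + 4)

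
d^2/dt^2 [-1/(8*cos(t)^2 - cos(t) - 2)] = (-256*sin(t)^4 + 193*sin(t)^2 - 28*cos(t) + 6*cos(3*t) + 97)/(8*sin(t)^2 + cos(t) - 6)^3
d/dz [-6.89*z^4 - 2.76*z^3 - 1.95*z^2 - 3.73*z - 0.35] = -27.56*z^3 - 8.28*z^2 - 3.9*z - 3.73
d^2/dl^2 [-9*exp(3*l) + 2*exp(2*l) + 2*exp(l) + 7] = (-81*exp(2*l) + 8*exp(l) + 2)*exp(l)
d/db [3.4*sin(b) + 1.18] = 3.4*cos(b)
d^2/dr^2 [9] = 0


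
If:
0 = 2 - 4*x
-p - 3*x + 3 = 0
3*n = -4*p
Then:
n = -2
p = 3/2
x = 1/2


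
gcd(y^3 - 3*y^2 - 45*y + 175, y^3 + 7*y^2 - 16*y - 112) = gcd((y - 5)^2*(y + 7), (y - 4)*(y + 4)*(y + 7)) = y + 7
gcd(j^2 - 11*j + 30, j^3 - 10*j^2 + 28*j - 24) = j - 6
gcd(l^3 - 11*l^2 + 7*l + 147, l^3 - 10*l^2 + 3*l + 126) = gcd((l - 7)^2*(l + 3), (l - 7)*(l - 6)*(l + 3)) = l^2 - 4*l - 21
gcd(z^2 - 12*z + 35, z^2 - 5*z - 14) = z - 7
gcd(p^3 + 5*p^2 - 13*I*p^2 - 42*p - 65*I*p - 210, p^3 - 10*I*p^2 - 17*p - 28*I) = p - 7*I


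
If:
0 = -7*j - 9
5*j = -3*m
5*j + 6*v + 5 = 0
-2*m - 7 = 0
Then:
No Solution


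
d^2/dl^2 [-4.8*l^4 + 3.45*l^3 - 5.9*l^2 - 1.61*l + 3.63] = -57.6*l^2 + 20.7*l - 11.8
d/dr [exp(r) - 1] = exp(r)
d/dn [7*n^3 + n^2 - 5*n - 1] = 21*n^2 + 2*n - 5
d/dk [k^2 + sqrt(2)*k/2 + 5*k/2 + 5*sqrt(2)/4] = 2*k + sqrt(2)/2 + 5/2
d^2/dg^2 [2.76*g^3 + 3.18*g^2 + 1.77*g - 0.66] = 16.56*g + 6.36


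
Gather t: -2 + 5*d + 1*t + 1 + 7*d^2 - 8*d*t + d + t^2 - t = 7*d^2 - 8*d*t + 6*d + t^2 - 1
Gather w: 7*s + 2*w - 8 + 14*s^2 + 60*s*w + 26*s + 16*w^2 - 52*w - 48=14*s^2 + 33*s + 16*w^2 + w*(60*s - 50) - 56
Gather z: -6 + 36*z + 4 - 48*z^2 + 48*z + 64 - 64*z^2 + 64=-112*z^2 + 84*z + 126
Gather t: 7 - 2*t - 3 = 4 - 2*t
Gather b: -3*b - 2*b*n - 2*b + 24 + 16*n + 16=b*(-2*n - 5) + 16*n + 40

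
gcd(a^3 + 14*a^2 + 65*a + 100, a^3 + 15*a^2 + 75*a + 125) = a^2 + 10*a + 25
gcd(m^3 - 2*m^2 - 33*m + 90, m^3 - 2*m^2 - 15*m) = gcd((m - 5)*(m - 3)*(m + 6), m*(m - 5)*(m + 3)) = m - 5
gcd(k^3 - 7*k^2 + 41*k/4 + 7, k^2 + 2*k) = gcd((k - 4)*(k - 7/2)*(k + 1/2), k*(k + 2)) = 1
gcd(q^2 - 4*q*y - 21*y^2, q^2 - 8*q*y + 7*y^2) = -q + 7*y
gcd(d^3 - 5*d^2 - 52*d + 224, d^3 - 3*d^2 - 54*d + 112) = d^2 - d - 56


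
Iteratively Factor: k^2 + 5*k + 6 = (k + 3)*(k + 2)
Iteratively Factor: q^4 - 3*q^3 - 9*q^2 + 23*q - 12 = (q - 1)*(q^3 - 2*q^2 - 11*q + 12) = (q - 1)*(q + 3)*(q^2 - 5*q + 4) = (q - 1)^2*(q + 3)*(q - 4)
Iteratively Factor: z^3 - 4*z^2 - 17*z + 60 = (z + 4)*(z^2 - 8*z + 15) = (z - 3)*(z + 4)*(z - 5)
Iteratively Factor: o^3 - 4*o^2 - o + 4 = (o + 1)*(o^2 - 5*o + 4) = (o - 1)*(o + 1)*(o - 4)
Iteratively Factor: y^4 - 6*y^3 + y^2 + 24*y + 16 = (y - 4)*(y^3 - 2*y^2 - 7*y - 4) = (y - 4)*(y + 1)*(y^2 - 3*y - 4) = (y - 4)*(y + 1)^2*(y - 4)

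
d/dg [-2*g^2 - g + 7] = -4*g - 1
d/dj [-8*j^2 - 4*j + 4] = -16*j - 4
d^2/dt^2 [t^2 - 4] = 2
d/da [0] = 0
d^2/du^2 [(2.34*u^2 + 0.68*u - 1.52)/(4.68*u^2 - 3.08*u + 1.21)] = (97.246656*u^3 - 279.2556*u^2 + 108.355104*u + 0.296691999999993)/(102.503232*u^6 - 202.378176*u^5 + 212.694768*u^4 - 133.866656*u^3 + 54.991596*u^2 - 13.528284*u + 1.771561)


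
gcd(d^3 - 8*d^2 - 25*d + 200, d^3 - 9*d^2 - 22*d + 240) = d^2 - 3*d - 40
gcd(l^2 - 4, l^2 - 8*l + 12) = l - 2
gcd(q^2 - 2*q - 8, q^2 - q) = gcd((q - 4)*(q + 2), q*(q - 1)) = 1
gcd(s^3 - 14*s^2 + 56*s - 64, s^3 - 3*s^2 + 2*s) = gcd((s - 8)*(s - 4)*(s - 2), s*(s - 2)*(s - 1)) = s - 2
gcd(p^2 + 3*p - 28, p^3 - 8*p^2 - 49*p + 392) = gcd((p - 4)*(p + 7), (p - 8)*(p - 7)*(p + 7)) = p + 7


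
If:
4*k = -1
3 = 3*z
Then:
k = -1/4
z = 1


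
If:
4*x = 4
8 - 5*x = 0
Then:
No Solution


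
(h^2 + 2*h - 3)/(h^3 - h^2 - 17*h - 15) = (h - 1)/(h^2 - 4*h - 5)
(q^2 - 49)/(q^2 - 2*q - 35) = (q + 7)/(q + 5)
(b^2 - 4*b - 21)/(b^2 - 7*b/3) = 3*(b^2 - 4*b - 21)/(b*(3*b - 7))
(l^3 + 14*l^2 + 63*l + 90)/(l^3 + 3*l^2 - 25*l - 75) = (l + 6)/(l - 5)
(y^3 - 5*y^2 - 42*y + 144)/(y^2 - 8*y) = y + 3 - 18/y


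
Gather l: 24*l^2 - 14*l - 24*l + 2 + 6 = 24*l^2 - 38*l + 8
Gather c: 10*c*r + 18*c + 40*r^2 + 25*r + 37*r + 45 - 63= c*(10*r + 18) + 40*r^2 + 62*r - 18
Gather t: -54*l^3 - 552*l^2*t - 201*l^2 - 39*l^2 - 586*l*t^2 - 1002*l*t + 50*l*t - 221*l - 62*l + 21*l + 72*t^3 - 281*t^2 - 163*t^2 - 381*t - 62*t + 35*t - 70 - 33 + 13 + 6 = -54*l^3 - 240*l^2 - 262*l + 72*t^3 + t^2*(-586*l - 444) + t*(-552*l^2 - 952*l - 408) - 84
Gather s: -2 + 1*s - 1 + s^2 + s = s^2 + 2*s - 3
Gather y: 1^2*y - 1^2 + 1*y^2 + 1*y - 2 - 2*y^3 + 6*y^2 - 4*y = -2*y^3 + 7*y^2 - 2*y - 3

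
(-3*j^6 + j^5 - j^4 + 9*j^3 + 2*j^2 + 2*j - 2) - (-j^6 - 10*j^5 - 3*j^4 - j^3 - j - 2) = -2*j^6 + 11*j^5 + 2*j^4 + 10*j^3 + 2*j^2 + 3*j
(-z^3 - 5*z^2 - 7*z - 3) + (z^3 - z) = -5*z^2 - 8*z - 3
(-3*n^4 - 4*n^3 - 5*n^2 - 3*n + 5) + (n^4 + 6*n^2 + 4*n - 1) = -2*n^4 - 4*n^3 + n^2 + n + 4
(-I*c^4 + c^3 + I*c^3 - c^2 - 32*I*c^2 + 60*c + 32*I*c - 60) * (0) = 0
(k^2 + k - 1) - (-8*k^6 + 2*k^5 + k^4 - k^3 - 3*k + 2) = 8*k^6 - 2*k^5 - k^4 + k^3 + k^2 + 4*k - 3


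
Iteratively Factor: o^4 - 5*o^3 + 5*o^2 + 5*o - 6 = (o - 1)*(o^3 - 4*o^2 + o + 6) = (o - 1)*(o + 1)*(o^2 - 5*o + 6) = (o - 2)*(o - 1)*(o + 1)*(o - 3)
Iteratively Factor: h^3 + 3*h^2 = (h + 3)*(h^2) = h*(h + 3)*(h)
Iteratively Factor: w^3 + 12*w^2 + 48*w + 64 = (w + 4)*(w^2 + 8*w + 16) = (w + 4)^2*(w + 4)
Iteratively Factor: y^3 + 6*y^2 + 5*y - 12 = (y + 3)*(y^2 + 3*y - 4) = (y - 1)*(y + 3)*(y + 4)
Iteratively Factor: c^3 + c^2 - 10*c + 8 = (c - 2)*(c^2 + 3*c - 4) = (c - 2)*(c - 1)*(c + 4)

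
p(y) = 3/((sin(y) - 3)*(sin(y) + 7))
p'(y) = -3*cos(y)/((sin(y) - 3)*(sin(y) + 7)^2) - 3*cos(y)/((sin(y) - 3)^2*(sin(y) + 7)) = -6*(sin(y) + 2)*cos(y)/((sin(y) - 3)^2*(sin(y) + 7)^2)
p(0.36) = -0.15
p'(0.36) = -0.03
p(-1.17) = -0.13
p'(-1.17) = -0.00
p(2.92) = -0.15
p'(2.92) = 0.03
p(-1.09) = -0.13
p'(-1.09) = -0.01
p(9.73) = -0.14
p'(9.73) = 0.02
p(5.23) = -0.13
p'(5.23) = -0.01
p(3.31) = -0.14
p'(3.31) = 0.02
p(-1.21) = -0.13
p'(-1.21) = -0.00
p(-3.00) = -0.14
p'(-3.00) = 0.02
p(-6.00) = -0.15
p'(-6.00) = -0.03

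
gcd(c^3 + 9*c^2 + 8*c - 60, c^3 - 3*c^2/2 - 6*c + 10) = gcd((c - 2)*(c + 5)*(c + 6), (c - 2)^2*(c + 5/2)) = c - 2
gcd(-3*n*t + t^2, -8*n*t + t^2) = t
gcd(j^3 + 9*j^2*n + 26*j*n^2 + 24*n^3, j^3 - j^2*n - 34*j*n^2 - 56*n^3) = j^2 + 6*j*n + 8*n^2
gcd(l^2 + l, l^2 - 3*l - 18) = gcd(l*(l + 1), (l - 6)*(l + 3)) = 1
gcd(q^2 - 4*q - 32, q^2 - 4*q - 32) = q^2 - 4*q - 32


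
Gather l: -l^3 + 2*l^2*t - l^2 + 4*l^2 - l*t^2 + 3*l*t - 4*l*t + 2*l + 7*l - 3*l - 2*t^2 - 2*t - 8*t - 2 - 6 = -l^3 + l^2*(2*t + 3) + l*(-t^2 - t + 6) - 2*t^2 - 10*t - 8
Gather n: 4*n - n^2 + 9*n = -n^2 + 13*n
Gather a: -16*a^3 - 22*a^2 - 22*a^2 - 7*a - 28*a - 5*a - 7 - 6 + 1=-16*a^3 - 44*a^2 - 40*a - 12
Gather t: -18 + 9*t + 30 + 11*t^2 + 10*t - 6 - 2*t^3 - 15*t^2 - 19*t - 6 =-2*t^3 - 4*t^2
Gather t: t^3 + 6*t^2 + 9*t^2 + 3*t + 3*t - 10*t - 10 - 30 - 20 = t^3 + 15*t^2 - 4*t - 60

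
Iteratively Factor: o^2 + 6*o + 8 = (o + 2)*(o + 4)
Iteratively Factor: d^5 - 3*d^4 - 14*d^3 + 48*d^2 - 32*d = (d - 2)*(d^4 - d^3 - 16*d^2 + 16*d) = d*(d - 2)*(d^3 - d^2 - 16*d + 16) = d*(d - 4)*(d - 2)*(d^2 + 3*d - 4) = d*(d - 4)*(d - 2)*(d - 1)*(d + 4)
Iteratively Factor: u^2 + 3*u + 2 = (u + 1)*(u + 2)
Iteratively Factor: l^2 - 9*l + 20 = (l - 4)*(l - 5)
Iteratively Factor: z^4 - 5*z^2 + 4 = (z + 2)*(z^3 - 2*z^2 - z + 2) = (z - 1)*(z + 2)*(z^2 - z - 2) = (z - 2)*(z - 1)*(z + 2)*(z + 1)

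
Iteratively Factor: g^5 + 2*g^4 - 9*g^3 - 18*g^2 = (g + 3)*(g^4 - g^3 - 6*g^2) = g*(g + 3)*(g^3 - g^2 - 6*g) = g^2*(g + 3)*(g^2 - g - 6) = g^2*(g + 2)*(g + 3)*(g - 3)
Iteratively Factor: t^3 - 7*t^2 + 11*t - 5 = (t - 5)*(t^2 - 2*t + 1) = (t - 5)*(t - 1)*(t - 1)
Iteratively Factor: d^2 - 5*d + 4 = (d - 4)*(d - 1)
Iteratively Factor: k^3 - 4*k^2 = (k)*(k^2 - 4*k) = k^2*(k - 4)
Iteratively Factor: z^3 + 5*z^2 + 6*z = (z + 2)*(z^2 + 3*z) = z*(z + 2)*(z + 3)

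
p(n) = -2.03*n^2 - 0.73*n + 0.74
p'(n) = -4.06*n - 0.73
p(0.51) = -0.16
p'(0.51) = -2.80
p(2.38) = -12.50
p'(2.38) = -10.39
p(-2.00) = -5.92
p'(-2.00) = 7.39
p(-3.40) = -20.24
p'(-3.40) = 13.07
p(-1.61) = -3.35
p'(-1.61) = 5.81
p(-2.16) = -7.15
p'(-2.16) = 8.04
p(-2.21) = -7.56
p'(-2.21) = 8.24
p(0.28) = 0.38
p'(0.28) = -1.87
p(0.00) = 0.74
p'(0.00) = -0.73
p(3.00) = -19.72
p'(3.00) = -12.91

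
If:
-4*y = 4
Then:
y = -1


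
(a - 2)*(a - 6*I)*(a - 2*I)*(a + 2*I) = a^4 - 2*a^3 - 6*I*a^3 + 4*a^2 + 12*I*a^2 - 8*a - 24*I*a + 48*I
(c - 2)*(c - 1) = c^2 - 3*c + 2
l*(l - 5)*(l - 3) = l^3 - 8*l^2 + 15*l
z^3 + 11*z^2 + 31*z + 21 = (z + 1)*(z + 3)*(z + 7)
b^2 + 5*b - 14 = (b - 2)*(b + 7)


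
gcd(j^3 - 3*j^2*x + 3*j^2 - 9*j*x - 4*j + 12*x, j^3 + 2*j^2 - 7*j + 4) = j^2 + 3*j - 4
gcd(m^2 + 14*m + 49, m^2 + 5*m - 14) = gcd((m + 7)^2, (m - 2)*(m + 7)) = m + 7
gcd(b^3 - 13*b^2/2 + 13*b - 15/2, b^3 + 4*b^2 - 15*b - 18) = b - 3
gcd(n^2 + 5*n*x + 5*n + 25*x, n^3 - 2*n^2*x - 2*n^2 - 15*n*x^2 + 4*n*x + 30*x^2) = 1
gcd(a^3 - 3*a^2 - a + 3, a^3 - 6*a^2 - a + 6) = a^2 - 1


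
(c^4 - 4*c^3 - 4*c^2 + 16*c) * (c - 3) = c^5 - 7*c^4 + 8*c^3 + 28*c^2 - 48*c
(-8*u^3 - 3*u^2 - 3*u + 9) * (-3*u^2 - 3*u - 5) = 24*u^5 + 33*u^4 + 58*u^3 - 3*u^2 - 12*u - 45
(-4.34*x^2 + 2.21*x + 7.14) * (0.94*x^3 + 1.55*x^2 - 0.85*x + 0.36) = -4.0796*x^5 - 4.6496*x^4 + 13.8261*x^3 + 7.6261*x^2 - 5.2734*x + 2.5704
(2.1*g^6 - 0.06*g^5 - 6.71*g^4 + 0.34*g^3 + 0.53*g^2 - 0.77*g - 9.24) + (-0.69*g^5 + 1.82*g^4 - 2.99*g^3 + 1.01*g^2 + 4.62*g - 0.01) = 2.1*g^6 - 0.75*g^5 - 4.89*g^4 - 2.65*g^3 + 1.54*g^2 + 3.85*g - 9.25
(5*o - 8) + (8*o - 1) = 13*o - 9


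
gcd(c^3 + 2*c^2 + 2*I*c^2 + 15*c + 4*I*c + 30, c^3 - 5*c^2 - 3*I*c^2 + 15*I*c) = c - 3*I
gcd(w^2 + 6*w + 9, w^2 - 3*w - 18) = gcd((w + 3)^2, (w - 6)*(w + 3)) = w + 3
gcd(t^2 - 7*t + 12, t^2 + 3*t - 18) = t - 3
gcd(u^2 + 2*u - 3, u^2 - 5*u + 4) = u - 1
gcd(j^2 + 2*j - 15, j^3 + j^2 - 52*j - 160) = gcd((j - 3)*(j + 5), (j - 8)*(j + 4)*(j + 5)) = j + 5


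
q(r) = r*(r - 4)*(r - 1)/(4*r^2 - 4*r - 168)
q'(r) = r*(4 - 8*r)*(r - 4)*(r - 1)/(4*r^2 - 4*r - 168)^2 + r*(r - 4)/(4*r^2 - 4*r - 168) + r*(r - 1)/(4*r^2 - 4*r - 168) + (r - 4)*(r - 1)/(4*r^2 - 4*r - 168) = (r^4 - 2*r^3 - 125*r^2 + 420*r - 168)/(4*(r^4 - 2*r^3 - 83*r^2 + 84*r + 1764))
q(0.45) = -0.01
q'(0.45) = -0.00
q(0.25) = -0.00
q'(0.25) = -0.01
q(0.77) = -0.00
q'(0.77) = 0.01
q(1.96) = 0.02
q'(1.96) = 0.03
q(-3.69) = 1.35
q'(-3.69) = -1.28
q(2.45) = 0.04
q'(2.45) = 0.02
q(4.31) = -0.04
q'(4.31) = -0.16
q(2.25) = 0.03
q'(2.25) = 0.02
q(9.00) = 3.00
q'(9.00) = -0.39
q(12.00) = 2.93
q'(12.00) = 0.13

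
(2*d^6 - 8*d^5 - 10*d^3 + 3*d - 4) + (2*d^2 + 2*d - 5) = 2*d^6 - 8*d^5 - 10*d^3 + 2*d^2 + 5*d - 9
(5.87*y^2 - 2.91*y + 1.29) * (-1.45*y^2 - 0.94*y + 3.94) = -8.5115*y^4 - 1.2983*y^3 + 23.9927*y^2 - 12.678*y + 5.0826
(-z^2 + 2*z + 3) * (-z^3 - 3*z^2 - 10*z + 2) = z^5 + z^4 + z^3 - 31*z^2 - 26*z + 6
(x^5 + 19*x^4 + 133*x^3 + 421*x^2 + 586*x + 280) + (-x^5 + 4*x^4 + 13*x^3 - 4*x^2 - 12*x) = 23*x^4 + 146*x^3 + 417*x^2 + 574*x + 280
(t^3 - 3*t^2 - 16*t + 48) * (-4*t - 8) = -4*t^4 + 4*t^3 + 88*t^2 - 64*t - 384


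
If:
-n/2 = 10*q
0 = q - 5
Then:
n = -100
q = 5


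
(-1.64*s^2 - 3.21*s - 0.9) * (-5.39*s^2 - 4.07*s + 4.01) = 8.8396*s^4 + 23.9767*s^3 + 11.3393*s^2 - 9.2091*s - 3.609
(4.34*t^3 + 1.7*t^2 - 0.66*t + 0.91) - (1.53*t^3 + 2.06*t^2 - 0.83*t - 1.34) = 2.81*t^3 - 0.36*t^2 + 0.17*t + 2.25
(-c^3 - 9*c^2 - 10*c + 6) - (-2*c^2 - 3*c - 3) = -c^3 - 7*c^2 - 7*c + 9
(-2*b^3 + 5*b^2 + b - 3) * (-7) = 14*b^3 - 35*b^2 - 7*b + 21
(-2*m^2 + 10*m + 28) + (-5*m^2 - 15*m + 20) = -7*m^2 - 5*m + 48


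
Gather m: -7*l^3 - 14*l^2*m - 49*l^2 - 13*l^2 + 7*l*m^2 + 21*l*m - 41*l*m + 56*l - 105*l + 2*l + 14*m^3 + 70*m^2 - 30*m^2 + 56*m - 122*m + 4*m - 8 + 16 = -7*l^3 - 62*l^2 - 47*l + 14*m^3 + m^2*(7*l + 40) + m*(-14*l^2 - 20*l - 62) + 8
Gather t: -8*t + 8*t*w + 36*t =t*(8*w + 28)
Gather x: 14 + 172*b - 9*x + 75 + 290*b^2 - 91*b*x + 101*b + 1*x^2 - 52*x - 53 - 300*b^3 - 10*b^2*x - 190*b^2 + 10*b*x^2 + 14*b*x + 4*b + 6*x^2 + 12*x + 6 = -300*b^3 + 100*b^2 + 277*b + x^2*(10*b + 7) + x*(-10*b^2 - 77*b - 49) + 42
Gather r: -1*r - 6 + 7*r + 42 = 6*r + 36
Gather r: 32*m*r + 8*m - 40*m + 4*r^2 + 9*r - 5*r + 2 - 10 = -32*m + 4*r^2 + r*(32*m + 4) - 8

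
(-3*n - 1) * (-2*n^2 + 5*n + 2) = 6*n^3 - 13*n^2 - 11*n - 2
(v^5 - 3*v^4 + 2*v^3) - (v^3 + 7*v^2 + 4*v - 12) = v^5 - 3*v^4 + v^3 - 7*v^2 - 4*v + 12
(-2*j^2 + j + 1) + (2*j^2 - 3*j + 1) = 2 - 2*j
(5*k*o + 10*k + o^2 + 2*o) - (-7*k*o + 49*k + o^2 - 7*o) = 12*k*o - 39*k + 9*o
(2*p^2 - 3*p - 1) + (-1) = 2*p^2 - 3*p - 2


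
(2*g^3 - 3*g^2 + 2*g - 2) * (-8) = -16*g^3 + 24*g^2 - 16*g + 16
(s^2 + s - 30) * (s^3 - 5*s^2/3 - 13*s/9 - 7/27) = s^5 - 2*s^4/3 - 298*s^3/9 + 1304*s^2/27 + 1163*s/27 + 70/9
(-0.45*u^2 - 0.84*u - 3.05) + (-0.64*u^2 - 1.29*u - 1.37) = -1.09*u^2 - 2.13*u - 4.42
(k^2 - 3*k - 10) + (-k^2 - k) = -4*k - 10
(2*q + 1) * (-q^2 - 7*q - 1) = -2*q^3 - 15*q^2 - 9*q - 1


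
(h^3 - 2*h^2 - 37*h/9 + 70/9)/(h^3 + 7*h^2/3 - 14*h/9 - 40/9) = (9*h^2 - 36*h + 35)/(9*h^2 + 3*h - 20)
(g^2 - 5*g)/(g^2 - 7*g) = (g - 5)/(g - 7)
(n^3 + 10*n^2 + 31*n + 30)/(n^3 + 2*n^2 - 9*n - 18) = (n + 5)/(n - 3)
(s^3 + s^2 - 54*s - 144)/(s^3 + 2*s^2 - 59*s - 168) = (s + 6)/(s + 7)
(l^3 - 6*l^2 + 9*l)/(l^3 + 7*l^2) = (l^2 - 6*l + 9)/(l*(l + 7))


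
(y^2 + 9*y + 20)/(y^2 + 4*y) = (y + 5)/y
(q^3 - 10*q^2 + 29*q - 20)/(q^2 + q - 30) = (q^2 - 5*q + 4)/(q + 6)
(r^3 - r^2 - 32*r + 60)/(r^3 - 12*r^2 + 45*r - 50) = (r + 6)/(r - 5)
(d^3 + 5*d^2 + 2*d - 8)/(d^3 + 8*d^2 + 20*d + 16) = (d - 1)/(d + 2)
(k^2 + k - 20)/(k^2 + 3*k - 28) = (k + 5)/(k + 7)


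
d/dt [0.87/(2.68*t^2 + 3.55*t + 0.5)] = (-4.6632*t - 3.0885)/(2.68*t^2 + 3.55*t + 0.5)^2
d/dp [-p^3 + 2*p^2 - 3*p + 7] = -3*p^2 + 4*p - 3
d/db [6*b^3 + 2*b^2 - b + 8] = 18*b^2 + 4*b - 1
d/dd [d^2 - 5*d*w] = 2*d - 5*w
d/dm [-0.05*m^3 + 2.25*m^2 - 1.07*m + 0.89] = -0.15*m^2 + 4.5*m - 1.07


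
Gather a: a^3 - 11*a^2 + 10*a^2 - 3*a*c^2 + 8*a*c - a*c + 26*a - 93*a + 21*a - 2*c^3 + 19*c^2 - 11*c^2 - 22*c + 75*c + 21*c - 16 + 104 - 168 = a^3 - a^2 + a*(-3*c^2 + 7*c - 46) - 2*c^3 + 8*c^2 + 74*c - 80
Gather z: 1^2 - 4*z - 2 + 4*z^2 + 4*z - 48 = 4*z^2 - 49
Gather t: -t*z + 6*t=t*(6 - z)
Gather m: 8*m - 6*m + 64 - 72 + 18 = 2*m + 10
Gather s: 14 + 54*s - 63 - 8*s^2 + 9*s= -8*s^2 + 63*s - 49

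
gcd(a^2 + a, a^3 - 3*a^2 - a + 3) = a + 1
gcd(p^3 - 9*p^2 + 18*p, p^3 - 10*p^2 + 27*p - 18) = p^2 - 9*p + 18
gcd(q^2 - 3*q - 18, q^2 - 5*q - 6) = q - 6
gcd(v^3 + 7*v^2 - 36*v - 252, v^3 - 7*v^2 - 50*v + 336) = v^2 + v - 42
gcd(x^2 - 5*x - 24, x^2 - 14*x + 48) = x - 8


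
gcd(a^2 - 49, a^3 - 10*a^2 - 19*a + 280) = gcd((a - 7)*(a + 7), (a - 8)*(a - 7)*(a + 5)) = a - 7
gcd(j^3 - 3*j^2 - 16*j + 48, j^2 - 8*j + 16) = j - 4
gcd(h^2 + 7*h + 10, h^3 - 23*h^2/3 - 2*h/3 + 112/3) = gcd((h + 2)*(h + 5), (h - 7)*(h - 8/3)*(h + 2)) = h + 2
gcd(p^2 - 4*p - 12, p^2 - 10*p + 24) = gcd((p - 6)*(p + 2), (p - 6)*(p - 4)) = p - 6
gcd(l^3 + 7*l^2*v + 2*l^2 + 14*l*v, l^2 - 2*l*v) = l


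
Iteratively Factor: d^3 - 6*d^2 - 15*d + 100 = (d - 5)*(d^2 - d - 20) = (d - 5)^2*(d + 4)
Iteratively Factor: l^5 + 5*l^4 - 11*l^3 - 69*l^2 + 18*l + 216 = (l + 3)*(l^4 + 2*l^3 - 17*l^2 - 18*l + 72) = (l + 3)*(l + 4)*(l^3 - 2*l^2 - 9*l + 18) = (l - 2)*(l + 3)*(l + 4)*(l^2 - 9) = (l - 3)*(l - 2)*(l + 3)*(l + 4)*(l + 3)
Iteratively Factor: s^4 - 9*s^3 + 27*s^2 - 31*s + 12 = (s - 3)*(s^3 - 6*s^2 + 9*s - 4) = (s - 3)*(s - 1)*(s^2 - 5*s + 4) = (s - 3)*(s - 1)^2*(s - 4)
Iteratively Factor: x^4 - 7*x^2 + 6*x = (x - 1)*(x^3 + x^2 - 6*x) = x*(x - 1)*(x^2 + x - 6) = x*(x - 1)*(x + 3)*(x - 2)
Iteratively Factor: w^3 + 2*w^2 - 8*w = (w - 2)*(w^2 + 4*w) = w*(w - 2)*(w + 4)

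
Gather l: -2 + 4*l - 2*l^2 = -2*l^2 + 4*l - 2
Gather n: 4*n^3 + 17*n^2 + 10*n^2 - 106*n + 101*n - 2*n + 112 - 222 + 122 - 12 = 4*n^3 + 27*n^2 - 7*n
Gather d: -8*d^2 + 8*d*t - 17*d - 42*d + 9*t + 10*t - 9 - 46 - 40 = -8*d^2 + d*(8*t - 59) + 19*t - 95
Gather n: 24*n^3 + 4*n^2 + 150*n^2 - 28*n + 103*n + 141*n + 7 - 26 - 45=24*n^3 + 154*n^2 + 216*n - 64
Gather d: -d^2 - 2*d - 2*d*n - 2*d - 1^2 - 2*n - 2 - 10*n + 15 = -d^2 + d*(-2*n - 4) - 12*n + 12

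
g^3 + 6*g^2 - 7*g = g*(g - 1)*(g + 7)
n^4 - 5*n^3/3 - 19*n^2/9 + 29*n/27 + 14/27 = (n - 7/3)*(n - 2/3)*(n + 1/3)*(n + 1)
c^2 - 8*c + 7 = (c - 7)*(c - 1)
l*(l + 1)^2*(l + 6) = l^4 + 8*l^3 + 13*l^2 + 6*l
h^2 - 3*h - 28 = (h - 7)*(h + 4)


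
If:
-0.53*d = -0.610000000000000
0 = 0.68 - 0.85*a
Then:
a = 0.80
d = 1.15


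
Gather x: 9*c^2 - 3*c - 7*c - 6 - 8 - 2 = 9*c^2 - 10*c - 16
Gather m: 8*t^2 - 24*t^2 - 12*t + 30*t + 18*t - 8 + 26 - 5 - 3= -16*t^2 + 36*t + 10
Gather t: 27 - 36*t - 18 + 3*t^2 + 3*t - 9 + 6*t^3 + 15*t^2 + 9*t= 6*t^3 + 18*t^2 - 24*t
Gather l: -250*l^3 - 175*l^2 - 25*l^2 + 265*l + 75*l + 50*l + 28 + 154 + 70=-250*l^3 - 200*l^2 + 390*l + 252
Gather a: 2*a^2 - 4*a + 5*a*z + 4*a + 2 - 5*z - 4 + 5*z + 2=2*a^2 + 5*a*z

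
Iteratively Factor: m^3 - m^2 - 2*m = (m + 1)*(m^2 - 2*m) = m*(m + 1)*(m - 2)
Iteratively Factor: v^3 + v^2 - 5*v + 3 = (v - 1)*(v^2 + 2*v - 3) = (v - 1)*(v + 3)*(v - 1)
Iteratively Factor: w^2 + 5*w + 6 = (w + 2)*(w + 3)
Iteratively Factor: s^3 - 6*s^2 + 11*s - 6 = (s - 2)*(s^2 - 4*s + 3) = (s - 2)*(s - 1)*(s - 3)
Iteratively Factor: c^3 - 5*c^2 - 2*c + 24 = (c - 3)*(c^2 - 2*c - 8) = (c - 4)*(c - 3)*(c + 2)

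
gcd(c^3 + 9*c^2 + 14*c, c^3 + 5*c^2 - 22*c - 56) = c^2 + 9*c + 14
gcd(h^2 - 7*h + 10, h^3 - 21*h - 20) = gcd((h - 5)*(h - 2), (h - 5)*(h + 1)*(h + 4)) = h - 5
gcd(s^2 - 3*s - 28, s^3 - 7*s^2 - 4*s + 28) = s - 7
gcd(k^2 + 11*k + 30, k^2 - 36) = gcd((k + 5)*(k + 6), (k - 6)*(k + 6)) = k + 6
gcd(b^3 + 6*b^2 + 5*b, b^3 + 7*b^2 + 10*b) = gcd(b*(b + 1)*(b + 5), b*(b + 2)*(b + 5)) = b^2 + 5*b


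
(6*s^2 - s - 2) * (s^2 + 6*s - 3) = 6*s^4 + 35*s^3 - 26*s^2 - 9*s + 6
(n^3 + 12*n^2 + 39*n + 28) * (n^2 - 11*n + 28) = n^5 + n^4 - 65*n^3 - 65*n^2 + 784*n + 784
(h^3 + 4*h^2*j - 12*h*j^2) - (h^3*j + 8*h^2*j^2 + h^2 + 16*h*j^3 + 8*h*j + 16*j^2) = -h^3*j + h^3 - 8*h^2*j^2 + 4*h^2*j - h^2 - 16*h*j^3 - 12*h*j^2 - 8*h*j - 16*j^2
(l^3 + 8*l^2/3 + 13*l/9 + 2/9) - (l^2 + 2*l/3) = l^3 + 5*l^2/3 + 7*l/9 + 2/9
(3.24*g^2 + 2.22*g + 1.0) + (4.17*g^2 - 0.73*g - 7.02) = 7.41*g^2 + 1.49*g - 6.02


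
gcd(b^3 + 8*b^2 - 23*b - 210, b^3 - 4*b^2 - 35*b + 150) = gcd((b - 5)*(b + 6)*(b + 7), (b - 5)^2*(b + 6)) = b^2 + b - 30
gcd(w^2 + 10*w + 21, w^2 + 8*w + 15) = w + 3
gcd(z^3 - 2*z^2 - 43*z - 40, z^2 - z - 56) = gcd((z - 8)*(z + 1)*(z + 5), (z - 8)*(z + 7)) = z - 8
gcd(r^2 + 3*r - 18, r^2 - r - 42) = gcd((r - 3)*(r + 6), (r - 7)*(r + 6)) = r + 6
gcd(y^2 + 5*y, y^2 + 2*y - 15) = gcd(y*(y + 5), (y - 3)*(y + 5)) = y + 5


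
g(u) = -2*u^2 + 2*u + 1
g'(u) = 2 - 4*u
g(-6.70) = -102.18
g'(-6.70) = 28.80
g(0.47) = 1.50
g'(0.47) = 0.12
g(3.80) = -20.28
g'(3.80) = -13.20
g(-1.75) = -8.62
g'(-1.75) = 9.00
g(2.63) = -7.57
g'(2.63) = -8.52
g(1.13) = 0.71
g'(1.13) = -2.52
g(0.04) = 1.08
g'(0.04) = 1.84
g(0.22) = 1.34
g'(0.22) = 1.12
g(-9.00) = -179.00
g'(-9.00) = 38.00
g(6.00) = -59.00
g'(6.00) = -22.00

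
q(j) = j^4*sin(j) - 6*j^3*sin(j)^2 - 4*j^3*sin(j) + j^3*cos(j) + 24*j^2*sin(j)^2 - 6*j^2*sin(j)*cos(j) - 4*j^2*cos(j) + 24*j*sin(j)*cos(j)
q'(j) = j^4*cos(j) - 12*j^3*sin(j)*cos(j) + 3*j^3*sin(j) - 4*j^3*cos(j) - 12*j^2*sin(j)^2 + 48*j^2*sin(j)*cos(j) - 8*j^2*sin(j) - 6*j^2*cos(j)^2 + 3*j^2*cos(j) + 24*j*sin(j)^2 - 12*j*sin(j)*cos(j) + 24*j*cos(j)^2 - 8*j*cos(j) + 24*sin(j)*cos(j)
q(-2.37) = 25.62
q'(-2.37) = 106.57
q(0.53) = 5.21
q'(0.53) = 19.11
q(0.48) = 4.29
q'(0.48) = 17.46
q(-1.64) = 62.98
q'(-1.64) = -24.51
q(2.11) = 15.72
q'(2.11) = -35.11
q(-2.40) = 22.43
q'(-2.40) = 105.70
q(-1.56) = 60.48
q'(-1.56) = -37.56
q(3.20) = 10.77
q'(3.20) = 40.14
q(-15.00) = -28450.08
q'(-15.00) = -18401.35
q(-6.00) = 329.93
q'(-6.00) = 2770.11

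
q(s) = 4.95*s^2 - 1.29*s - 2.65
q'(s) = 9.9*s - 1.29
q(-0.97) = 3.26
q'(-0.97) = -10.89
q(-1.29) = 7.25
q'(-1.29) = -14.06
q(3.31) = 47.31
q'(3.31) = 31.48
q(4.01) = 71.77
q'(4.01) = 38.41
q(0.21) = -2.70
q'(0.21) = 0.79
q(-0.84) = 1.93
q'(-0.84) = -9.61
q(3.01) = 38.31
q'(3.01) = 28.51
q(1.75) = 10.25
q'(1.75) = 16.04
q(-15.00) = 1130.45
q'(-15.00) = -149.79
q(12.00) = 694.67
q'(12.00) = 117.51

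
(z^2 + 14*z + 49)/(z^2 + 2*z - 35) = (z + 7)/(z - 5)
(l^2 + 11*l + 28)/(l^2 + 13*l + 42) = (l + 4)/(l + 6)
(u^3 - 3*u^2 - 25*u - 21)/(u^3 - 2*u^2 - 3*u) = (u^2 - 4*u - 21)/(u*(u - 3))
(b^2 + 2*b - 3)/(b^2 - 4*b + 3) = (b + 3)/(b - 3)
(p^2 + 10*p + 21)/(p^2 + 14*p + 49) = (p + 3)/(p + 7)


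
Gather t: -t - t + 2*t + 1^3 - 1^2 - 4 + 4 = 0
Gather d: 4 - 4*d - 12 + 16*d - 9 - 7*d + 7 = 5*d - 10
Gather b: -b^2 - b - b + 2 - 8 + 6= -b^2 - 2*b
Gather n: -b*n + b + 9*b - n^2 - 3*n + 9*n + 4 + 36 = 10*b - n^2 + n*(6 - b) + 40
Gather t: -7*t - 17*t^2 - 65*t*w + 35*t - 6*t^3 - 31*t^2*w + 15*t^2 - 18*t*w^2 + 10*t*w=-6*t^3 + t^2*(-31*w - 2) + t*(-18*w^2 - 55*w + 28)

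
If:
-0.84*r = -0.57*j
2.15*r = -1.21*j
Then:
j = 0.00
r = 0.00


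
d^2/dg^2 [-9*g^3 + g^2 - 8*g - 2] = 2 - 54*g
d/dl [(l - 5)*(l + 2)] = 2*l - 3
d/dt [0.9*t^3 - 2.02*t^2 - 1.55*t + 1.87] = 2.7*t^2 - 4.04*t - 1.55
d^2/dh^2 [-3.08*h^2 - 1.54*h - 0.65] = -6.16000000000000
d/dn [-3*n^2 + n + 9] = 1 - 6*n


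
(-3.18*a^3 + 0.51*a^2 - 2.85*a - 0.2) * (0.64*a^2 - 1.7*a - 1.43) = -2.0352*a^5 + 5.7324*a^4 + 1.8564*a^3 + 3.9877*a^2 + 4.4155*a + 0.286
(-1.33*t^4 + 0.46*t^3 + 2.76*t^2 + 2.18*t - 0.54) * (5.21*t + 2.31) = -6.9293*t^5 - 0.6757*t^4 + 15.4422*t^3 + 17.7334*t^2 + 2.2224*t - 1.2474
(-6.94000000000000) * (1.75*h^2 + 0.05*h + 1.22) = -12.145*h^2 - 0.347*h - 8.4668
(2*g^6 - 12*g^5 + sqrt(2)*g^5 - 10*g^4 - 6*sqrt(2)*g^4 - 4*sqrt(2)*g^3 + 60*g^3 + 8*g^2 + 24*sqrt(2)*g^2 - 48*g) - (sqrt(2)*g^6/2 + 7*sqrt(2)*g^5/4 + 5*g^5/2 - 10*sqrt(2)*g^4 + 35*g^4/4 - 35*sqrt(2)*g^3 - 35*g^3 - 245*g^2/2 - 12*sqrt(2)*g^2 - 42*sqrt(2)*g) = -sqrt(2)*g^6/2 + 2*g^6 - 29*g^5/2 - 3*sqrt(2)*g^5/4 - 75*g^4/4 + 4*sqrt(2)*g^4 + 31*sqrt(2)*g^3 + 95*g^3 + 36*sqrt(2)*g^2 + 261*g^2/2 - 48*g + 42*sqrt(2)*g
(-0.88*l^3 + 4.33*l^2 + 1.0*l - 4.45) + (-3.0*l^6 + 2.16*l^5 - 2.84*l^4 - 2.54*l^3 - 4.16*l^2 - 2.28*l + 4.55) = -3.0*l^6 + 2.16*l^5 - 2.84*l^4 - 3.42*l^3 + 0.17*l^2 - 1.28*l + 0.0999999999999996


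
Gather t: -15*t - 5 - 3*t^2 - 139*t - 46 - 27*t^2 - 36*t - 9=-30*t^2 - 190*t - 60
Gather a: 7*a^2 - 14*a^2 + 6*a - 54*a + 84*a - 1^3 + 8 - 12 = -7*a^2 + 36*a - 5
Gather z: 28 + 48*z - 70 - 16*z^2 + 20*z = -16*z^2 + 68*z - 42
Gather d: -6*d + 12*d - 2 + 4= 6*d + 2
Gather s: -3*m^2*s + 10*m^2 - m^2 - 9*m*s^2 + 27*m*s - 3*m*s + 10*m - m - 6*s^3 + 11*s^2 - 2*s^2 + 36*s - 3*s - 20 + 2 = 9*m^2 + 9*m - 6*s^3 + s^2*(9 - 9*m) + s*(-3*m^2 + 24*m + 33) - 18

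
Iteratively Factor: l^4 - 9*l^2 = (l)*(l^3 - 9*l) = l^2*(l^2 - 9) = l^2*(l - 3)*(l + 3)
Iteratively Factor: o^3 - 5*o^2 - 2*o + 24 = (o + 2)*(o^2 - 7*o + 12) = (o - 4)*(o + 2)*(o - 3)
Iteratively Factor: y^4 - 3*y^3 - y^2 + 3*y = (y - 3)*(y^3 - y) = (y - 3)*(y - 1)*(y^2 + y) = (y - 3)*(y - 1)*(y + 1)*(y)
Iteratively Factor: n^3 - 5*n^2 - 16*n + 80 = (n + 4)*(n^2 - 9*n + 20) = (n - 4)*(n + 4)*(n - 5)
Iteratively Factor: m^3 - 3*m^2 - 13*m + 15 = (m - 1)*(m^2 - 2*m - 15) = (m - 5)*(m - 1)*(m + 3)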